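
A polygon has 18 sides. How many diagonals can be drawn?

Total line segments between 18 vertices = C(18,2) = 153.
Subtract the 18 sides: 153 - 18 = 135 diagonals.

135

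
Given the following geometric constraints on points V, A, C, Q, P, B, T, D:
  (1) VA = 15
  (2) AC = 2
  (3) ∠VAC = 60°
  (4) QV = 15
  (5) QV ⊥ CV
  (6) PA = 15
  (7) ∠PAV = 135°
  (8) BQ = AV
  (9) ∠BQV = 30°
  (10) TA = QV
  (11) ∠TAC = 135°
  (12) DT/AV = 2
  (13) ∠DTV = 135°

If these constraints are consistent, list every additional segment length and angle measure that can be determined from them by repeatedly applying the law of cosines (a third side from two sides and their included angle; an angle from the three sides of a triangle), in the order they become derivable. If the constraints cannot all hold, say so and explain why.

The constraints are consistent. Derivable facts, in order:
After 1 step:
- CT ≈ 16.48
- VB ≈ 7.76
- VC = √199
- VP ≈ 27.72
After 2 steps:
- CQ = 2·√106
- ∠ACT = 40.08°
- ∠ACV = 112.95°
- ∠APV = 22.5°
- ∠ATC = 4.92°
- ∠AVC = 7.05°
- ∠AVP = 22.5°
- ∠BVQ = 75°
- ∠QBV = 75°
After 3 steps:
- ∠CQV = 43.24°
- ∠QCV = 46.76°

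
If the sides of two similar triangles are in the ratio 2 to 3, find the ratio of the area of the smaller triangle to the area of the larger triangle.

Area ratio = (side ratio)^2 = (2/3)^2 = 4:9.

4:9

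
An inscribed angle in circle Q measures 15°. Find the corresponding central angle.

By the inscribed angle theorem, the central angle is twice the inscribed angle.
Central angle = 2 × 15° = 30°

30°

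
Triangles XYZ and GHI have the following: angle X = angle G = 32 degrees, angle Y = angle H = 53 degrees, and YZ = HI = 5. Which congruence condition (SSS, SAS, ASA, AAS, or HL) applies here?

The given information matches AAS: Two pairs of corresponding angles and a non-included side are equal (Angle-Angle-Side).

AAS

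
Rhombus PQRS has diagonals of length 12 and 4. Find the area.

The diagonals of a rhombus divide it into four right triangles.
Each triangle has legs 12/ 2 = 6 and 4/2 = 2, so each has area (1/2)*6*2 = 6.
Four such triangles give total area = (d1 * d2) / 2 = 24.

24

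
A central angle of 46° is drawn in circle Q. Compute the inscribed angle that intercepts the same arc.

An inscribed angle intercepts an arc from a point on the circle, while the central angle intercepts the same arc from the center.
The inscribed angle is always half the central angle: 46° / 2 = 23°.

23°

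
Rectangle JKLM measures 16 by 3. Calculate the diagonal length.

A rectangle's diagonal splits it into two right triangles, with the diagonal as the hypotenuse.
By the Pythagorean theorem, d^2 = 16^2 + 3^2 = 265.
Therefore d = sqrt(265).

sqrt(265)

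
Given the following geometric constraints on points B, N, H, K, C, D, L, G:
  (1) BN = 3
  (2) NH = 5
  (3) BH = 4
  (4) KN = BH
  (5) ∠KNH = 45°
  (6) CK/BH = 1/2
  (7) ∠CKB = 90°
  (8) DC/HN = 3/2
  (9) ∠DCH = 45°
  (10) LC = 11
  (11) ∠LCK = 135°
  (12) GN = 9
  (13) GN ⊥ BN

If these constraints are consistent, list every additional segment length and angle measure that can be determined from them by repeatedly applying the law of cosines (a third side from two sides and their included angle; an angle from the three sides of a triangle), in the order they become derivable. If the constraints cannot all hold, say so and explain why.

The constraints are consistent. Derivable facts, in order:
After 1 step:
- BG = 3·√10
- HK ≈ 3.57
- KL ≈ 12.49
- ∠BHN = 36.87°
- ∠BNH = 53.13°
- ∠HBN = 90°
After 2 steps:
- ∠BGN = 18.43°
- ∠CKL = 38.5°
- ∠CLK = 6.5°
- ∠GBN = 71.57°
- ∠HKN = 82.52°
- ∠KHN = 52.48°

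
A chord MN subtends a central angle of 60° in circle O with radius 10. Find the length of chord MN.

Chord length = 2r sin(θ/2)
= 2 × 10 × sin(60°/2)
= 2 × 10 × sin(30°)
= 10

10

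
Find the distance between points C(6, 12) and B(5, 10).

d = sqrt((-1)^2 + (-2)^2) = sqrt(5)

sqrt(5)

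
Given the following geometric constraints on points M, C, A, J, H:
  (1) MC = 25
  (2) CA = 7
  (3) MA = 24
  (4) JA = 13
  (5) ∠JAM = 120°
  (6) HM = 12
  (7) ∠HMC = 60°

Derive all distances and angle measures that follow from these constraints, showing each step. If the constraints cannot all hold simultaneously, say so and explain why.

The constraints are consistent.

Step 1: From MA = 24, AJ = 13, and ∠MAJ = 120°, by the law of cosines:
  MJ² = MA² + AJ² - 2·MA·AJ·cos(120°) = 576 + 169 + 312 = 1057
  MJ ≈ 32.51

Step 2: From CM = 25, MH = 12, and ∠CMH = 60°, by the law of cosines:
  CH² = CM² + MH² - 2·CM·MH·cos(60°) = 625 + 144 - 300 = 469
  CH ≈ 21.66

Step 3: From MA = 24, MC = 25, AC = 7, by the inverse law of cosines:
  cos(∠AMC) = (MA² + MC² - AC²) / (2·MA·MC)
  ∠AMC = 16.26°

Step 4: From CA = 7, CM = 25, AM = 24, by the inverse law of cosines:
  cos(∠ACM) = (CA² + CM² - AM²) / (2·CA·CM)
  ∠ACM = 73.74°

Step 5: From AC = 7, AM = 24, CM = 25, by the inverse law of cosines:
  cos(∠CAM) = (AC² + AM² - CM²) / (2·AC·AM)
  ∠CAM = 90°

Step 6: From MA = 24, MJ = 32.51, AJ = 13, by the inverse law of cosines:
  cos(∠AMJ) = (MA² + MJ² - AJ²) / (2·MA·MJ)
  ∠AMJ = 20.26°

Step 7: From CH = 21.66, CM = 25, HM = 12, by the inverse law of cosines:
  cos(∠HCM) = (CH² + CM² - HM²) / (2·CH·CM)
  ∠HCM = 28.68°

Step 8: From JA = 13, JM = 32.51, AM = 24, by the inverse law of cosines:
  cos(∠AJM) = (JA² + JM² - AM²) / (2·JA·JM)
  ∠AJM = 39.74°

Step 9: From HC = 21.66, HM = 12, CM = 25, by the inverse law of cosines:
  cos(∠CHM) = (HC² + HM² - CM²) / (2·HC·HM)
  ∠CHM = 91.32°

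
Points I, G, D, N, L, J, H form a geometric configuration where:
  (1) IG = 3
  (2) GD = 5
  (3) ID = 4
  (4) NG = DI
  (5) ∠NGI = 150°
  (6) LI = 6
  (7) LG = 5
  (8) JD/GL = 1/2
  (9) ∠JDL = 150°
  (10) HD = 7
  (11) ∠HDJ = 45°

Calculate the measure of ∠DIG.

Step 1: By the inverse law of cosines on triangle DIG: cos(∠DIG) = (4² + 3² − 5²) / (2·4·3) = 0/24 = 0, so ∠DIG = 90°.

Therefore, the measure of angle ∠DIG = 90°.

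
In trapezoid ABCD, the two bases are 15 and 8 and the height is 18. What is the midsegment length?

The midsegment (median) of a trapezoid connects the midpoints of the non-parallel sides.
Its length is the average of the two bases: (15 + 8) / 2 = 23/2.

23/2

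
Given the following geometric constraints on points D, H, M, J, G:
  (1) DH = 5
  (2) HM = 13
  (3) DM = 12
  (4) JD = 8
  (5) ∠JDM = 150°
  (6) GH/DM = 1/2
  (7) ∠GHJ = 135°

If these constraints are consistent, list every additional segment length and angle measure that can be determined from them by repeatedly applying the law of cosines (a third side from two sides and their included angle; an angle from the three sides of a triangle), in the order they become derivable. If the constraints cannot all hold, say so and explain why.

The constraints are consistent. Derivable facts, in order:
After 1 step:
- MJ ≈ 19.35
- ∠DHM = 67.38°
- ∠DMH = 22.62°
- ∠HDM = 90°
After 2 steps:
- ∠DJM = 18.07°
- ∠DMJ = 11.93°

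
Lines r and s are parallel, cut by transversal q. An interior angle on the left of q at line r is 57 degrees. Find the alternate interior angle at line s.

Alternate interior angles lie on opposite sides of the transversal, between the parallel lines.
By the alternate interior angle theorem, they are equal: 57 degrees.

57 degrees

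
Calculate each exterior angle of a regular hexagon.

Each exterior angle of a regular n-gon is 360 / n.
For n = 6: 360 / 6 = 60 degrees.

60 degrees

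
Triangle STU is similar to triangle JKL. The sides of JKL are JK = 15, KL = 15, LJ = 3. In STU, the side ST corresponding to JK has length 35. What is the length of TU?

Since the triangles are similar, the ratio of corresponding sides is constant.
Scale factor k = ST / JK = 35 / 15 = 7/3
TU = k * KL = 7/3 * 15 = 35

35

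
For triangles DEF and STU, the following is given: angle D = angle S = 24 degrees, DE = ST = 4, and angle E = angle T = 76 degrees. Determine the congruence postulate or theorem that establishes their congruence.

The given information matches ASA: Two pairs of corresponding angles and the included side are equal (Angle-Side-Angle).

ASA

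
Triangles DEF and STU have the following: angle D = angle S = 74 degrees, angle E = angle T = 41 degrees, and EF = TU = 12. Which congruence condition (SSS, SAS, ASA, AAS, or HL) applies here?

Consider the given information: angle D = angle S = 74 degrees, angle E = angle T = 41 degrees, and EF = TU = 12
This is not ASA or HL: ASA requires two angles and the side between them. HL only applies to right triangles with matching hypotenuse and leg.
The correct criterion is AAS. Two pairs of corresponding angles and a non-included side are equal (Angle-Angle-Side).

AAS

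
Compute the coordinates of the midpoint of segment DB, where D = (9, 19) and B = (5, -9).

The midpoint is the average of the coordinates:
x: (9 + 5)/2 = 7
y: (19 + -9)/2 = 5
Midpoint = (7, 5)

(7, 5)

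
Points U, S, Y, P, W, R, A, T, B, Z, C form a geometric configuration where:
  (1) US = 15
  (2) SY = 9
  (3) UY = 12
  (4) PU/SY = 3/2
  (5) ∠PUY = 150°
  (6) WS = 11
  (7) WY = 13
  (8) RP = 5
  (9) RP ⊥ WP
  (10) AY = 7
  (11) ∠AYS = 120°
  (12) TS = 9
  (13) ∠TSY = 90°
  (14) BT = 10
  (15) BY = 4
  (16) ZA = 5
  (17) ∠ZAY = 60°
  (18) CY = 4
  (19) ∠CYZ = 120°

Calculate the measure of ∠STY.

Step 1: By the law of cosines on triangle TSY: TY² = 9² + 9² − 2·9·9·cos(90°) = 162, so TY = 9·√2.
Step 2: By the inverse law of cosines on triangle STY: cos(∠STY) = (9² + (9·√2)² − 9²) / (2·9·9·√2) = 162/229.1 = 0.7071, so ∠STY = 45°.

Therefore, the measure of angle ∠STY = 45°.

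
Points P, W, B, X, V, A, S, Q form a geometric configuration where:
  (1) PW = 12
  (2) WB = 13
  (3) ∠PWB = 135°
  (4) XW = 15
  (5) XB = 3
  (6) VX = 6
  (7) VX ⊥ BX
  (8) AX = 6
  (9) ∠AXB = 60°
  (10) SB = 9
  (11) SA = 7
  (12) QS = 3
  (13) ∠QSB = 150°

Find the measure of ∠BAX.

Step 1: By the law of cosines on triangle AXB: AB² = 6² + 3² − 2·6·3·cos(60°) = 27, so AB = 3·√3.
Step 2: By the inverse law of cosines on triangle BAX: cos(∠BAX) = ((3·√3)² + 6² − 3²) / (2·3·√3·6) = 54/62.35 = 0.866, so ∠BAX = 30°.

Therefore, the measure of angle ∠BAX = 30°.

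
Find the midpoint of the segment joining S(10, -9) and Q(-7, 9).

The midpoint is the average of the coordinates:
x: (10 + -7)/2 = 3/2
y: (-9 + 9)/2 = 0
Midpoint = (3/2, 0)

(3/2, 0)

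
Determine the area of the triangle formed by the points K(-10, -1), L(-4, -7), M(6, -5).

Using the Shoelace formula for a triangle:
Area = (1/2)|x0(y1 - y2) + x1(y2 - y0) + x2(y0 - y1)|
Area = (1/2)|-10(-7 - -5) + -4(-5 - -1) + 6(-1 - -7)|
Area = (1/2)|20 + 16 + 36|
Area = (1/2)|72|
Area = (1/2)(72)
Area = 36

36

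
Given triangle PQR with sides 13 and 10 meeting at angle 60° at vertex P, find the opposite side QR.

When two sides and the included angle are known, the law of cosines gives the third side.
c^2 = a^2 + b^2 - 2ab cos(C) generalizes the Pythagorean theorem to non-right triangles.
Here: QR^2 = 169 + 100 - 260*(1/2) = 139
QR = sqrt(139)

sqrt(139)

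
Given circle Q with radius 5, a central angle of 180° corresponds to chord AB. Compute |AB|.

Chord = 2(5) sin(90°) = 10

10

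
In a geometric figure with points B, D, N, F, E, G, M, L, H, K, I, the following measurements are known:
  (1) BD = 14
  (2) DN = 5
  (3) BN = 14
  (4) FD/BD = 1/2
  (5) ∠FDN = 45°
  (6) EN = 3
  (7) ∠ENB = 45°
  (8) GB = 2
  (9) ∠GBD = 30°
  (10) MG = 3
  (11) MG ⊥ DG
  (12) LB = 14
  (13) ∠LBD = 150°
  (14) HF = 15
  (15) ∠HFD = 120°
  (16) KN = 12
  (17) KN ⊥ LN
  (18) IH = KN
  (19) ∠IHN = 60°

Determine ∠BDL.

Step 1: By the law of cosines on triangle DBL: DL² = 14² + 14² − 2·14·14·cos(150°) = 731.48, so DL ≈ 27.05.
Step 2: By the inverse law of cosines on triangle BDL: cos(∠BDL) = (14² + 27.05² − 14²) / (2·14·27.05) = 731.48/757.29 = 0.9659, so ∠BDL = 15°.

Therefore, the measure of angle ∠BDL = 15°.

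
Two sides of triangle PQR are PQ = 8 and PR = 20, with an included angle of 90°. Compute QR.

The included angle is 90°, so the triangle is right-angled at P. The opposite side QR is the hypotenuse.
By the Pythagorean theorem: QR = sqrt(8^2 + 20^2) = sqrt(464) = 4*sqrt(29).

4*sqrt(29)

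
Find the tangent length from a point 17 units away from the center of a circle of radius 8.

Let T be the point of tangency. Then CT ⊥ MT (radius ⊥ tangent).
In right triangle CTM: CM² = CT² + MT²
17² = 8² + MT²
MT² = 225, MT = 15

15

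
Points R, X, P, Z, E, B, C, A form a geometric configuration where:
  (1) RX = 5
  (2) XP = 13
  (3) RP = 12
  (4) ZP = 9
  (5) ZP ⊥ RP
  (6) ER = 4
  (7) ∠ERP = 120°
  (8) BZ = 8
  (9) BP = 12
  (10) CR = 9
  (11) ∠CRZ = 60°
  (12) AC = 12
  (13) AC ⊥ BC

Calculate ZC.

Step 1: By the law of cosines on triangle ZPR: ZR² = 9² + 12² − 2·9·12·cos(90°) = 225, so ZR = 15.
Step 2: By the law of cosines on triangle ZRC: ZC² = 15² + 9² − 2·15·9·cos(60°) = 171, so ZC = 3·√19.

Therefore, the length of ZC = 3·√19.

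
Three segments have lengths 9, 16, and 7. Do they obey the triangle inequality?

No.
The triangle inequality is violated: 9 + 7 = 16 ≤ 16.
These lengths cannot form a triangle.

No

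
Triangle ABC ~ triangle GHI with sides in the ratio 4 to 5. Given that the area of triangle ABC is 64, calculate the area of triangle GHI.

For similar figures, the area ratio equals the square of the side ratio.
Side ratio (ABC to GHI) = 4:5, so area ratio = 4^2:5^2 = 16:25.
If the area of ABC is 64, then the area of GHI = 64 * (25/16) = 100.

100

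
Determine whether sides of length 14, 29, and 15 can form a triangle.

Check the triangle inequality: 14 + 15 = 29 ≤ 29.
Since the sum of two sides does not exceed the third, no triangle can be formed.

No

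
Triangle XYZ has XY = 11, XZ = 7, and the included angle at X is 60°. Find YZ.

By the law of cosines: YZ^2 = XY^2 + XZ^2 - 2*XY*XZ*cos(X)
YZ^2 = 11^2 + 7^2 - 2*11*7*cos(60°)
YZ^2 = 121 + 49 - 154*(1/2)
YZ^2 = 93
YZ = sqrt(93)

sqrt(93)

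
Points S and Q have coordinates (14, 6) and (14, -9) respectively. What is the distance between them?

The horizontal distance is |14 - 14| = 0 and the vertical distance is |-9 - 6| = 15.
By the Pythagorean theorem, d = sqrt(0^2 + 15^2) = sqrt(225) = 15.

15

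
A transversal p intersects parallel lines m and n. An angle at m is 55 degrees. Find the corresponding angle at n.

Corresponding angles formed by parallel lines and a transversal are equal.
The given angle is 55 degrees.
The corresponding angle = 55 degrees.

55 degrees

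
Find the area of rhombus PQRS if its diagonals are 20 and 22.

Area of a rhombus = (d1 * d2) / 2
Area = (20 * 22) / 2
Area = 440 / 2
Area = 220

220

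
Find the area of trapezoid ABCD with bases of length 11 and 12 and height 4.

A trapezoid's area equals the midsegment times the height.
The midsegment is (11 + 12) / 2 = 23/2.
Area = 23/2 * 4 = 46.

46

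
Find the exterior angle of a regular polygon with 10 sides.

Each exterior angle of a regular n-gon is 360 / n.
For n = 10: 360 / 10 = 36 degrees.

36 degrees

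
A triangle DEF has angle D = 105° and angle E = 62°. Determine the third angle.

The interior angles sum to 180°: angle F = 180 - 105 - 62 = 13°.
The triangle is obtuse (angles 105°, 62°, 13°).

13 degrees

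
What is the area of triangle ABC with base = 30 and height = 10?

Area = (1/2) * base * height
Area = (1/2) * 30 * 10
Area = 150

150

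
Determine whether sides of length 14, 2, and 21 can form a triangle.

Check the triangle inequality: 14 + 2 = 16 ≤ 21.
Since the sum of two sides does not exceed the third, no triangle can be formed.

No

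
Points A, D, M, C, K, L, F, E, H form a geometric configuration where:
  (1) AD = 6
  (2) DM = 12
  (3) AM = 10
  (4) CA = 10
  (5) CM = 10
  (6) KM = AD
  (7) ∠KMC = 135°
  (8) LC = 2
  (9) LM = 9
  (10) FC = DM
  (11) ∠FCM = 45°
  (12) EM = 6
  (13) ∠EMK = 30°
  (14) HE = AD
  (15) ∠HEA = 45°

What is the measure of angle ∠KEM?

From the given relations: KM = AD = 6.
Step 1: By the law of cosines on triangle EMK: EK² = 6² + 6² − 2·6·6·cos(30°) = 9.65, so EK ≈ 3.11.
Step 2: By the inverse law of cosines on triangle KEM: cos(∠KEM) = (3.11² + 6² − 6²) / (2·3.11·6) = 9.65/37.27 = 0.2588, so ∠KEM = 75°.

Therefore, the measure of angle ∠KEM = 75°.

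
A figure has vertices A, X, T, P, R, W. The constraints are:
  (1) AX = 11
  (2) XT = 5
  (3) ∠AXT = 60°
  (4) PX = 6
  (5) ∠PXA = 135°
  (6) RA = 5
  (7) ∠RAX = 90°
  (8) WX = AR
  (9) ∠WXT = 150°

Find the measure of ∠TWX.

From the given relations: WX = AR = 5.
Step 1: By the law of cosines on triangle WXT: WT² = 5² + 5² − 2·5·5·cos(150°) = 93.3, so WT ≈ 9.66.
Step 2: By the inverse law of cosines on triangle TWX: cos(∠TWX) = (9.66² + 5² − 5²) / (2·9.66·5) = 93.3/96.59 = 0.9659, so ∠TWX = 15°.

Therefore, the measure of angle ∠TWX = 15°.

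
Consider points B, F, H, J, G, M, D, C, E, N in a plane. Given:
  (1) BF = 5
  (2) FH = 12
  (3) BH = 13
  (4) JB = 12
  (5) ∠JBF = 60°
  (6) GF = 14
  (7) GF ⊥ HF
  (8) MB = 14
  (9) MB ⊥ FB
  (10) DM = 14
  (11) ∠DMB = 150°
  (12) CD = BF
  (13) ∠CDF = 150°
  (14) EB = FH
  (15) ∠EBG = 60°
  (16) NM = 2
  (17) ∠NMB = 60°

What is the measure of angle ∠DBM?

Step 1: By the law of cosines on triangle BMD: BD² = 14² + 14² − 2·14·14·cos(150°) = 731.48, so BD ≈ 27.05.
Step 2: By the inverse law of cosines on triangle DBM: cos(∠DBM) = (27.05² + 14² − 14²) / (2·27.05·14) = 731.48/757.29 = 0.9659, so ∠DBM = 15°.

Therefore, the measure of angle ∠DBM = 15°.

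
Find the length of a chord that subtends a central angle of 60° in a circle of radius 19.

Chord = 2(19) sin(30°) = 19

19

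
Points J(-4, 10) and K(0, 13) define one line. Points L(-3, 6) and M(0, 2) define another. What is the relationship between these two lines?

Slope of line 1: m1 = (13 - 10)/(0 - -4) = 3/4 = 3/4
Slope of line 2: m2 = (2 - 6)/(0 - -3) = -4/3 = -4/3
m1 * m2 = -1, so perpendicular.

Perpendicular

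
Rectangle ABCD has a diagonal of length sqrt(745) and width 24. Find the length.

The diagonal of a rectangle forms a right triangle with the two sides.
Rearranging the Pythagorean theorem: missing side = sqrt(d^2 - known^2).
= sqrt(745 - 576) = sqrt(169) = 13.

13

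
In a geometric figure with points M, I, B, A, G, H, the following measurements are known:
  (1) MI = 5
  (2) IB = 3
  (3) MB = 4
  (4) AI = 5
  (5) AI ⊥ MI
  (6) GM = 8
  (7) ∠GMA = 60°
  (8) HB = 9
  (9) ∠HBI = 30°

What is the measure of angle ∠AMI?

Step 1: By the law of cosines on triangle MIA: MA² = 5² + 5² − 2·5·5·cos(90°) = 50, so MA = 5·√2.
Step 2: By the inverse law of cosines on triangle AMI: cos(∠AMI) = ((5·√2)² + 5² − 5²) / (2·5·√2·5) = 50/70.71 = 0.7071, so ∠AMI = 45°.

Therefore, the measure of angle ∠AMI = 45°.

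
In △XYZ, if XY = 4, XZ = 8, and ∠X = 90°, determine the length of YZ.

By the law of cosines: YZ^2 = XY^2 + XZ^2 - 2*XY*XZ*cos(X)
YZ^2 = 4^2 + 8^2 - 2*4*8*cos(90°)
YZ^2 = 16 + 64 - 64*(0)
YZ^2 = 80
YZ = 4*sqrt(5)

4*sqrt(5)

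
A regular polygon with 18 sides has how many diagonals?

Each of the 18 vertices connects to 15 non-adjacent vertices via diagonals.
Total connections = 18 × 15 = 270, but each diagonal is counted twice.
Number of diagonals = 270 / 2 = 135.

135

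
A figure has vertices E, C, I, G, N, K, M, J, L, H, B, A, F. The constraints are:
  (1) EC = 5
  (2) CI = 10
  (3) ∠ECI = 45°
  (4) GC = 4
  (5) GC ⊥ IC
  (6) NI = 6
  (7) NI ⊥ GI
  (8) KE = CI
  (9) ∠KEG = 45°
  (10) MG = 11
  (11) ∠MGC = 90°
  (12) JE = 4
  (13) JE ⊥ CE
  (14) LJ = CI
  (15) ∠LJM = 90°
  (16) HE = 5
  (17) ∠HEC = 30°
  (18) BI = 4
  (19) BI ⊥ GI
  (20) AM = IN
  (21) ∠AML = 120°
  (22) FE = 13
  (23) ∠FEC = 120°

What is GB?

Step 1: By the law of cosines on triangle GCI: GI² = 4² + 10² − 2·4·10·cos(90°) = 116, so GI = 2·√29.
Step 2: By the law of cosines on triangle GIB: GB² = (2·√29)² + 4² − 2·2·√29·4·cos(90°) = 132, so GB = 2·√33.

Therefore, the length of GB = 2·√33.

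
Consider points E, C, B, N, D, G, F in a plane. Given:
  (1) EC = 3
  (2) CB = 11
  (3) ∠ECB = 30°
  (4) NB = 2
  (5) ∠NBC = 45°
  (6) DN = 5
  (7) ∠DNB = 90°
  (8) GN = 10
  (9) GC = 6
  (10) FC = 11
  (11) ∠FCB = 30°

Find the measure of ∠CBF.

Step 1: By the law of cosines on triangle BCF: BF² = 11² + 11² − 2·11·11·cos(30°) = 32.42, so BF ≈ 5.69.
Step 2: By the inverse law of cosines on triangle CBF: cos(∠CBF) = (11² + 5.69² − 11²) / (2·11·5.69) = 32.42/125.27 = 0.2588, so ∠CBF = 75°.

Therefore, the measure of angle ∠CBF = 75°.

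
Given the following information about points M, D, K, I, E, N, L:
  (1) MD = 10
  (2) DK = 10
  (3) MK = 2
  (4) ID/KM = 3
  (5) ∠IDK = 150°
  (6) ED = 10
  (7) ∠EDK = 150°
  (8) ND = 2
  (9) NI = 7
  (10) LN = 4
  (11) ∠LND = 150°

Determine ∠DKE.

Step 1: By the law of cosines on triangle KDE: KE² = 10² + 10² − 2·10·10·cos(150°) = 373.21, so KE ≈ 19.32.
Step 2: By the inverse law of cosines on triangle DKE: cos(∠DKE) = (10² + 19.32² − 10²) / (2·10·19.32) = 373.21/386.37 = 0.9659, so ∠DKE = 15°.

Therefore, the measure of angle ∠DKE = 15°.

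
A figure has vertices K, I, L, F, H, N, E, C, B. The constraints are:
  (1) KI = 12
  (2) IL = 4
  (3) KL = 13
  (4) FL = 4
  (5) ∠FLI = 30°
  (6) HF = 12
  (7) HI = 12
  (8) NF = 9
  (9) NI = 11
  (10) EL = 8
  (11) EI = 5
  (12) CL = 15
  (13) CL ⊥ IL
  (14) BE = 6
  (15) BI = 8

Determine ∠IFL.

Step 1: By the law of cosines on triangle FLI: FI² = 4² + 4² − 2·4·4·cos(30°) = 4.29, so FI ≈ 2.07.
Step 2: By the inverse law of cosines on triangle IFL: cos(∠IFL) = (2.07² + 4² − 4²) / (2·2.07·4) = 4.29/16.56 = 0.2588, so ∠IFL = 75°.

Therefore, the measure of angle ∠IFL = 75°.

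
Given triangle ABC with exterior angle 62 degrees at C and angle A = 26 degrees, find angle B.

The exterior angle theorem states that an exterior angle equals the sum of the two non-adjacent interior angles.
So 62 = 26 + angle B, which gives angle B = 62 - 26 = 36 degrees.

36 degrees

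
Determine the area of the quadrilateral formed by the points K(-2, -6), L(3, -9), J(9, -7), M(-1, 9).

Using the Shoelace formula for a quadrilateral (vertices in order):
Area = (1/2)|sum of (x_i * y_(i+1) - x_(i+1) * y_i)|
Terms: (-2*-9 - 3*-6) = 36, (3*-7 - 9*-9) = 60, (9*9 - -1*-7) = 74, (-1*-6 - -2*9) = 24
Sum = 194
Area = (1/2)(194) = 97

97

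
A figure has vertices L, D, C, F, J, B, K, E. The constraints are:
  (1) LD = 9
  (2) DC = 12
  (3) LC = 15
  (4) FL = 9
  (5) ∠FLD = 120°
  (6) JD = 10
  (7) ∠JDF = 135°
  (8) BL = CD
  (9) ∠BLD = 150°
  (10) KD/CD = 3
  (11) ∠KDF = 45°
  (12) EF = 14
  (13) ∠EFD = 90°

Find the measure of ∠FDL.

Step 1: By the law of cosines on triangle DLF: DF² = 9² + 9² − 2·9·9·cos(120°) = 243, so DF = 9·√3.
Step 2: By the inverse law of cosines on triangle FDL: cos(∠FDL) = ((9·√3)² + 9² − 9²) / (2·9·√3·9) = 243/280.59 = 0.866, so ∠FDL = 30°.

Therefore, the measure of angle ∠FDL = 30°.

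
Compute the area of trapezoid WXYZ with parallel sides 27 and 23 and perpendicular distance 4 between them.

Area of a trapezoid = (base1 + base2) * height / 2
Area = (27 + 23) * 4 / 2
Area = 50 * 4 / 2
Area = 200 / 2
Area = 100

100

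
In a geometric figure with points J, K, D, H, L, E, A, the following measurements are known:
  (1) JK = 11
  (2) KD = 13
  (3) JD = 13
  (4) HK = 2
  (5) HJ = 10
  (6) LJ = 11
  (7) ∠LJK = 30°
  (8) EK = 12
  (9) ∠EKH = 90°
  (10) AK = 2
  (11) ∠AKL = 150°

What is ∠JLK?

Step 1: By the law of cosines on triangle LJK: LK² = 11² + 11² − 2·11·11·cos(30°) = 32.42, so LK ≈ 5.69.
Step 2: By the inverse law of cosines on triangle JLK: cos(∠JLK) = (11² + 5.69² − 11²) / (2·11·5.69) = 32.42/125.27 = 0.2588, so ∠JLK = 75°.

Therefore, the measure of angle ∠JLK = 75°.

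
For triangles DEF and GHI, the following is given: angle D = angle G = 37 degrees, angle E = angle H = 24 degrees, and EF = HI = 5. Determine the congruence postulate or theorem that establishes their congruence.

Consider the given information: angle D = angle G = 37 degrees, angle E = angle H = 24 degrees, and EF = HI = 5
This is not SSS or SAS: SSS requires all three pairs of sides, but we don't have that. SAS requires two sides and the included angle between them.
The correct criterion is AAS. Two pairs of corresponding angles and a non-included side are equal (Angle-Angle-Side).

AAS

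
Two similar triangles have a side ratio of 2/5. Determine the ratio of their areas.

The ratio of areas of similar triangles equals the square of the side ratio.
Side ratio = 2:5
Area ratio = (2/5)^2 = 4/25 = 4:25

4:25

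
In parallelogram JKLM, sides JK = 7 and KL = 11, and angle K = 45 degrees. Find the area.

The area of a parallelogram equals the product of two adjacent sides times the sine of the included angle.
This is because the height equals 11 * sin(45°) = 11*sqrt(2)/2.
Area = 7 * 11*sqrt(2)/2 = 77*sqrt(2)/2

77*sqrt(2)/2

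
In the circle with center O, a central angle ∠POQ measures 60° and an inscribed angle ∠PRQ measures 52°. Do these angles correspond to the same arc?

By the inscribed angle theorem, the inscribed angle for a central angle of 60° should be 60° / 2 = 30°.
The given inscribed angle is 52°, which does not equal 30°.
Therefore, no, they do not correspond to the same arc.

No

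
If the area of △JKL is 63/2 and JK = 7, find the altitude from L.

height = 2 * 63/2 / 7 = 9

9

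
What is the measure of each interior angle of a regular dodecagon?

Each interior angle of a regular n-gon is (n - 2) * 180 / n.
For n = 12: (12 - 2) * 180 / 12 = 1800/12 = 150 degrees.

150 degrees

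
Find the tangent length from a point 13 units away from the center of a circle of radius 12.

Let T be the point of tangency. Then OT ⊥ MT (radius ⊥ tangent).
In right triangle OTM: OM² = OT² + MT²
13² = 12² + MT²
MT² = 25, MT = 5

5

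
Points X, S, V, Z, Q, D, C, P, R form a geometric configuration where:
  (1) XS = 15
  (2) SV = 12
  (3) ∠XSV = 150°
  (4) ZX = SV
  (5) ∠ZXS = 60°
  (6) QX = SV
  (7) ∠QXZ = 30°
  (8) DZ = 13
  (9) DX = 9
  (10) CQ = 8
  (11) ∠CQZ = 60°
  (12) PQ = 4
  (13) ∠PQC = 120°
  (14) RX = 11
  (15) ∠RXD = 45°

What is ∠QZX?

From the given relations: ZX = SV = 12; QX = SV = 12.
Step 1: By the law of cosines on triangle ZXQ: ZQ² = 12² + 12² − 2·12·12·cos(30°) = 38.58, so ZQ ≈ 6.21.
Step 2: By the inverse law of cosines on triangle QZX: cos(∠QZX) = (6.21² + 12² − 12²) / (2·6.21·12) = 38.58/149.08 = 0.2588, so ∠QZX = 75°.

Therefore, the measure of angle ∠QZX = 75°.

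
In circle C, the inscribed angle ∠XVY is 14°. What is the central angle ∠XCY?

Central angle = 2 × 14° = 28° (inscribed angle theorem).

28°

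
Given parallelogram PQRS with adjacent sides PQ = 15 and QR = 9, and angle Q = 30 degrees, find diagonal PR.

Using the law of cosines:
d^2 = 15^2 + 9^2 - 2(15)(9)cos(30 degrees)
d^2 = 225 + 81 - 270*sqrt(3)/2
d^2 = 306 - 135*sqrt(3)
d = 3*sqrt(34 - 15*sqrt(3))

3*sqrt(34 - 15*sqrt(3))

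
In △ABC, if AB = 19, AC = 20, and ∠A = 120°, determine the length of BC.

By the law of cosines: BC^2 = AB^2 + AC^2 - 2*AB*AC*cos(A)
BC^2 = 19^2 + 20^2 - 2*19*20*cos(120°)
BC^2 = 361 + 400 - 760*(-1/2)
BC^2 = 1141
BC = sqrt(1141)

sqrt(1141)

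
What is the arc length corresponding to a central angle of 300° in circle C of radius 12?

Arc length = 2πr × θ/360
= 2π × 12 × 5/6
= 20*pi

20*pi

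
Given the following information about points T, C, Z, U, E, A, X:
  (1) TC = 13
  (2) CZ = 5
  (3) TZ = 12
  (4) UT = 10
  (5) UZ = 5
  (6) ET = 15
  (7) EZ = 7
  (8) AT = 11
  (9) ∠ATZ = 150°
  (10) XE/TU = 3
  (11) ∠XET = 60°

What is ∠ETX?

From the given relations: XE = 3·TU = 3·10 = 30.
Step 1: By the law of cosines on triangle TEX: TX² = 15² + 30² − 2·15·30·cos(60°) = 675, so TX = 15·√3.
Step 2: By the inverse law of cosines on triangle ETX: cos(∠ETX) = (15² + (15·√3)² − 30²) / (2·15·15·√3) = 0/779.42 = 0, so ∠ETX = 90°.

Therefore, the measure of angle ∠ETX = 90°.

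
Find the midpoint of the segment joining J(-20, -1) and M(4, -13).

The midpoint is the point halfway along the segment.
Move half the horizontal distance: -20 + (4 - -20)/2 = -20 + 24/2 = -8
Move half the vertical distance: -1 + (-13 - -1)/2 = -1 + -12/2 = -7
Midpoint = (-8, -7)

(-8, -7)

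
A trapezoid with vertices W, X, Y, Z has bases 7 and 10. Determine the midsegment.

The midsegment of a trapezoid = (base1 + base2) / 2
midsegment = (7 + 10) / 2
midsegment = 17 / 2
midsegment = 17/2

17/2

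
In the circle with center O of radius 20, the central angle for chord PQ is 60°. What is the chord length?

Chord length = 2r sin(θ/2)
= 2 × 20 × sin(60°/2)
= 2 × 20 × sin(30°)
= 20

20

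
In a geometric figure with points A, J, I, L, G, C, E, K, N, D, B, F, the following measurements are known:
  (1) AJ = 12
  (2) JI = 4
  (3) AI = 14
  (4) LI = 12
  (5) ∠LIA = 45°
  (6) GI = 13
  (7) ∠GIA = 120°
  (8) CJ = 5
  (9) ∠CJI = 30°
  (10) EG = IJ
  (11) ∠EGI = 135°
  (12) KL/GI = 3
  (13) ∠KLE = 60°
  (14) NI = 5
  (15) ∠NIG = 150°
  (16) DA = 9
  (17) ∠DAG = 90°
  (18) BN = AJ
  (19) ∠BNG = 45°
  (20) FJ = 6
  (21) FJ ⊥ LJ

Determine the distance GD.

Step 1: By the law of cosines on triangle GIA: GA² = 13² + 14² − 2·13·14·cos(120°) = 547, so GA ≈ 23.39.
Step 2: By the law of cosines on triangle GAD: GD² = 23.39² + 9² − 2·23.39·9·cos(90°) = 628, so GD = 2·√157.

Therefore, the length of GD = 2·√157.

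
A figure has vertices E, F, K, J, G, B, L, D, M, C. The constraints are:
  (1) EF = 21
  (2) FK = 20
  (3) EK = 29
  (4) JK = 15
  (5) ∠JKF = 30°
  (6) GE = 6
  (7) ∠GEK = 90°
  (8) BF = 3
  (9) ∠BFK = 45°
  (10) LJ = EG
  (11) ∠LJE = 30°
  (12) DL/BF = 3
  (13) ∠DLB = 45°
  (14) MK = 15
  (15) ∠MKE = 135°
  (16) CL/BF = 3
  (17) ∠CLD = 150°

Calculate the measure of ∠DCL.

From the given relations: CL = 3·BF = 3·3 = 9; DL = 3·BF = 3·3 = 9.
Step 1: By the law of cosines on triangle CLD: CD² = 9² + 9² − 2·9·9·cos(150°) = 302.3, so CD ≈ 17.39.
Step 2: By the inverse law of cosines on triangle DCL: cos(∠DCL) = (17.39² + 9² − 9²) / (2·17.39·9) = 302.3/312.96 = 0.9659, so ∠DCL = 15°.

Therefore, the measure of angle ∠DCL = 15°.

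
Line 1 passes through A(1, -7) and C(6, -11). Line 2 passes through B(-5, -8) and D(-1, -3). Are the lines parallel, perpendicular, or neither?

Slope of line 1: m1 = (-11 - -7)/(6 - 1) = -4/5 = -4/5
Slope of line 2: m2 = (-3 - -8)/(-1 - -5) = 5/4 = 5/4
m1 * m2 = (-4/5) * (5/4) = -1 = -1, so the lines are perpendicular.

Perpendicular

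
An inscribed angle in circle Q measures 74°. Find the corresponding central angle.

By the inscribed angle theorem, the central angle is twice the inscribed angle.
Central angle = 2 × 74° = 148°

148°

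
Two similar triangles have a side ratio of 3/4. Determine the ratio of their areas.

The ratio of areas of similar triangles equals the square of the side ratio.
Side ratio = 3:4
Area ratio = (3/4)^2 = 9/16 = 9:16

9:16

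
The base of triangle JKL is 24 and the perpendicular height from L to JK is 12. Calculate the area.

A triangle's area is half the area of a rectangle with the same base and height.
Area = (1/2) * 24 * 12 = 144.

144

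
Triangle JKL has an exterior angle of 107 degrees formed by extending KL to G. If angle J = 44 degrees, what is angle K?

By the exterior angle theorem: exterior angle = sum of remote interior angles.
107 = 44 + angle K
angle K = 107 - 44 = 63 degrees

63 degrees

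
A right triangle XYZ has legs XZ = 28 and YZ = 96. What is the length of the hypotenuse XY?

In a right triangle, the square of the hypotenuse equals the sum of the squares of the two legs.
The legs are 28 and 96, so the hypotenuse = sqrt(784 + 9216) = sqrt(10000) = 100.

100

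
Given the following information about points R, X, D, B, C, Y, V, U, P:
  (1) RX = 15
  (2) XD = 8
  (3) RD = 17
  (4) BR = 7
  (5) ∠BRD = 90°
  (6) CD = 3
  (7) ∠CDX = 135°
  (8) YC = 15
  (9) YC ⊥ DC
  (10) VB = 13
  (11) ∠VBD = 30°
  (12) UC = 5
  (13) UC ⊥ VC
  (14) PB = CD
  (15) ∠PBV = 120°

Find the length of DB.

Step 1: By the law of cosines on triangle DRB: DB² = 17² + 7² − 2·17·7·cos(90°) = 338, so DB = 13·√2.

Therefore, the length of DB = 13·√2.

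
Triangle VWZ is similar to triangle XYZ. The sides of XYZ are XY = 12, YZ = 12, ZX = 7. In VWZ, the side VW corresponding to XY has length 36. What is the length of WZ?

Since the triangles are similar, the ratio of corresponding sides is constant.
Scale factor k = VW / XY = 36 / 12 = 3
WZ = k * YZ = 3 * 12 = 36

36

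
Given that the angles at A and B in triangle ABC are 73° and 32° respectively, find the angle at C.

Let angle C = x. Then 73 + 32 + x = 180.
x = 180 - 105 = 75 degrees.

75 degrees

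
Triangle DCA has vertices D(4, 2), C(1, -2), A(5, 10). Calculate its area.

Shoelace: Area = (1/2)|4(-2-10) + 1(10-2) + 5(2--2)| = (1/2)(20) = 10

10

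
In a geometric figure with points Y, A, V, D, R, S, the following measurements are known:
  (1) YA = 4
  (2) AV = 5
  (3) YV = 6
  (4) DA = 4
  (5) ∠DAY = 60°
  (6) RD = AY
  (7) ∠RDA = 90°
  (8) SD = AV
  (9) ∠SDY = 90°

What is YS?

From the given relations: SD = AV = 5.
Step 1: By the law of cosines on triangle DAY: DY² = 4² + 4² − 2·4·4·cos(60°) = 16, so DY = 4.
Step 2: By the law of cosines on triangle YDS: YS² = 4² + 5² − 2·4·5·cos(90°) = 41, so YS = √41.

Therefore, the length of YS = √41.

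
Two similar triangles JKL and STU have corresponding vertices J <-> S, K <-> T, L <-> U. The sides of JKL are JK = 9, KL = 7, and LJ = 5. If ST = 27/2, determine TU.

Similar triangles have proportional sides. Setting up the proportion:
ST / JK = TU / KL
27/2 / 9 = TU / 7
TU = 7 * 27/2 / 9 = 21/2.

21/2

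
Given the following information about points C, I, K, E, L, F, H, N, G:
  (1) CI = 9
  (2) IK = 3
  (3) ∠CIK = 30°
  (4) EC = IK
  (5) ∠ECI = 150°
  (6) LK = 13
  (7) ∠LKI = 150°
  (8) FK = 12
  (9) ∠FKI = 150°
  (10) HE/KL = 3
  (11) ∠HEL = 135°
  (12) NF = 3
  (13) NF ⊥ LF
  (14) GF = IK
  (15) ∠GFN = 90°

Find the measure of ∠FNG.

From the given relations: GF = IK = 3.
Step 1: By the law of cosines on triangle NFG: NG² = 3² + 3² − 2·3·3·cos(90°) = 18, so NG = 3·√2.
Step 2: By the inverse law of cosines on triangle FNG: cos(∠FNG) = (3² + (3·√2)² − 3²) / (2·3·3·√2) = 18/25.46 = 0.7071, so ∠FNG = 45°.

Therefore, the measure of angle ∠FNG = 45°.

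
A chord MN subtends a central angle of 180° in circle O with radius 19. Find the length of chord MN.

Drop a perpendicular from the center to the chord, bisecting both the chord and the central angle.
Each half-chord = r sin(θ/2) = 19 sin(90°).
The full chord = 2 × 19 × sin(90°) = 38.

38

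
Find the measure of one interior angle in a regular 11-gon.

Each interior angle of a regular n-gon is (n - 2) * 180 / n.
For n = 11: (11 - 2) * 180 / 11 = 1620/11 = 1620/11 degrees.

1620/11 degrees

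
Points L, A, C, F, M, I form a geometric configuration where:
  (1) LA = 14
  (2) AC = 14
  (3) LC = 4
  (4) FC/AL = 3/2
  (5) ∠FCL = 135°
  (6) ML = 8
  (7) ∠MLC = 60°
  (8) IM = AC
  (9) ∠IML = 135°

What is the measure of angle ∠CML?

Step 1: By the law of cosines on triangle MLC: MC² = 8² + 4² − 2·8·4·cos(60°) = 48, so MC = 4·√3.
Step 2: By the inverse law of cosines on triangle CML: cos(∠CML) = ((4·√3)² + 8² − 4²) / (2·4·√3·8) = 96/110.85 = 0.866, so ∠CML = 30°.

Therefore, the measure of angle ∠CML = 30°.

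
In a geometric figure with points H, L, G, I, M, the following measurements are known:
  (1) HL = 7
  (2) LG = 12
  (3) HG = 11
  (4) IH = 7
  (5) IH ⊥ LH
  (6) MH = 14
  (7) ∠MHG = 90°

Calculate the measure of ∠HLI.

Step 1: By the law of cosines on triangle LHI: LI² = 7² + 7² − 2·7·7·cos(90°) = 98, so LI = 7·√2.
Step 2: By the inverse law of cosines on triangle HLI: cos(∠HLI) = (7² + (7·√2)² − 7²) / (2·7·7·√2) = 98/138.59 = 0.7071, so ∠HLI = 45°.

Therefore, the measure of angle ∠HLI = 45°.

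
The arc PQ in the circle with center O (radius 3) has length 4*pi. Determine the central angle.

θ = 360 × 4*pi / (2π × 3) = 240° (rearranging arc length formula).

240°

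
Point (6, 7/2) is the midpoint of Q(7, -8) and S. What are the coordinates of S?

Using the midpoint formula: M = ((x1 + x2)/2, (y1 + y2)/2)
We know M = (6, 7/2) and Q = (7, -8)
For x: 6 = (7 + x2)/2, so x2 = 2*6 - 7 = 5
For y: 7/2 = (-8 + y2)/2, so y2 = 2*7/2 - -8 = 15
S = (5, 15)

(5, 15)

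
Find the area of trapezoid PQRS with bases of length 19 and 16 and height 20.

A trapezoid's area equals the midsegment times the height.
The midsegment is (19 + 16) / 2 = 35/2.
Area = 35/2 * 20 = 350.

350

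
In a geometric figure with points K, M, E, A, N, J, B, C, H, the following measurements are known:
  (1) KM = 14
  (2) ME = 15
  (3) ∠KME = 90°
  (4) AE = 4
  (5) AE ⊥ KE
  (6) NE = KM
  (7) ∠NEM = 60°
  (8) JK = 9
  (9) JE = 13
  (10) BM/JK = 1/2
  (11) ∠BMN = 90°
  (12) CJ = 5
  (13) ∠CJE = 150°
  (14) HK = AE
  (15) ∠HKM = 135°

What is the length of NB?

From the given relations: NE = KM = 14; BM = 1/2·JK = 1/2·9 ≈ 4.5.
Step 1: By the law of cosines on triangle NEM: NM² = 14² + 15² − 2·14·15·cos(60°) = 211, so NM ≈ 14.53.
Step 2: By the law of cosines on triangle NMB: NB² = 14.53² + 4.5² − 2·14.53·4.5·cos(90°) = 231.25, so NB = 5/2·√37.

Therefore, the length of NB = 5/2·√37.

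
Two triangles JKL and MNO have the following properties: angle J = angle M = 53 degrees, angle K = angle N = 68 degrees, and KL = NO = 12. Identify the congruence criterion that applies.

The given information matches AAS: Two pairs of corresponding angles and a non-included side are equal (Angle-Angle-Side).

AAS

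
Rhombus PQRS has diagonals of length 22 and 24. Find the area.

Area of a rhombus = (d1 * d2) / 2
Area = (22 * 24) / 2
Area = 528 / 2
Area = 264

264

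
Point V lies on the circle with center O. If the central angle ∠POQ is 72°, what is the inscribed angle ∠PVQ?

An inscribed angle intercepts an arc from a point on the circle, while the central angle intercepts the same arc from the center.
The inscribed angle is always half the central angle: 72° / 2 = 36°.

36°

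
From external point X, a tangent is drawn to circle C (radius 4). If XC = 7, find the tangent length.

tangent = √(d² - r²) = √(7² - 4²) = √(49 - 16) = √33 = sqrt(33)

sqrt(33)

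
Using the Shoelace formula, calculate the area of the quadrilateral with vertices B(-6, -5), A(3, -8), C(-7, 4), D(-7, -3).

Using the Shoelace formula for a quadrilateral (vertices in order):
Area = (1/2)|sum of (x_i * y_(i+1) - x_(i+1) * y_i)|
Terms: (-6*-8 - 3*-5) = 63, (3*4 - -7*-8) = -44, (-7*-3 - -7*4) = 49, (-7*-5 - -6*-3) = 17
Sum = 85
Area = (1/2)(85) = 85/2

85/2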